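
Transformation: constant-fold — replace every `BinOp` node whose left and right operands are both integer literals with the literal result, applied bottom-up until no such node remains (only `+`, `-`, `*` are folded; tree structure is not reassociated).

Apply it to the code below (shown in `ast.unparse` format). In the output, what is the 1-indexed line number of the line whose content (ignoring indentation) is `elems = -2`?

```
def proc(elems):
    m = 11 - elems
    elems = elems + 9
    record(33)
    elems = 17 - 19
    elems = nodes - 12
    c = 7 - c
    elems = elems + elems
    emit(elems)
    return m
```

Transformed code:
def proc(elems):
    m = 11 - elems
    elems = elems + 9
    record(33)
    elems = -2
    elems = nodes - 12
    c = 7 - c
    elems = elems + elems
    emit(elems)
    return m

5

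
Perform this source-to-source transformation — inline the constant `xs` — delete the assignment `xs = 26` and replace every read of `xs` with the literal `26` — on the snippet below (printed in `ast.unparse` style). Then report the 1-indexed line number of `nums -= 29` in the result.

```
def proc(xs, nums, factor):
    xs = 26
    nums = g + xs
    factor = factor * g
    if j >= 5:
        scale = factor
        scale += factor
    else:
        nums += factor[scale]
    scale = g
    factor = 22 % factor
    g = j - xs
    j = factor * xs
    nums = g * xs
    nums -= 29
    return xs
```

14

Transformed code:
def proc(xs, nums, factor):
    nums = g + 26
    factor = factor * g
    if j >= 5:
        scale = factor
        scale += factor
    else:
        nums += factor[scale]
    scale = g
    factor = 22 % factor
    g = j - 26
    j = factor * 26
    nums = g * 26
    nums -= 29
    return 26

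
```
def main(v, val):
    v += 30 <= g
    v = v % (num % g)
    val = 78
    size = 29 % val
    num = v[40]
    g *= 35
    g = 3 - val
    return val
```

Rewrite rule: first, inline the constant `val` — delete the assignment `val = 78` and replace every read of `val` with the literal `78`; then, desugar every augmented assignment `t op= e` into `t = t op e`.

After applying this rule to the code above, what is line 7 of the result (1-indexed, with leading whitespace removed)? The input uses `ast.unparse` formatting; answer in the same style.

g = 3 - 78

Transformed code:
def main(v, val):
    v = v + (30 <= g)
    v = v % (num % g)
    size = 29 % 78
    num = v[40]
    g = g * 35
    g = 3 - 78
    return 78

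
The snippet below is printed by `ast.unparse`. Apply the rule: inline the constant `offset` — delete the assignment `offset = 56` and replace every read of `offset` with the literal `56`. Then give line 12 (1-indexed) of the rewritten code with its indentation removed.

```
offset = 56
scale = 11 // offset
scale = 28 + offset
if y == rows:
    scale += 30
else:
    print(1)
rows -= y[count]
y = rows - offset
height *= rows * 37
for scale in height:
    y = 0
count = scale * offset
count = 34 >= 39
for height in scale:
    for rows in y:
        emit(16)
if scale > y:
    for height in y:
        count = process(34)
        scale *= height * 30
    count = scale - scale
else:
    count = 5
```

Transformed code:
scale = 11 // 56
scale = 28 + 56
if y == rows:
    scale += 30
else:
    print(1)
rows -= y[count]
y = rows - 56
height *= rows * 37
for scale in height:
    y = 0
count = scale * 56
count = 34 >= 39
for height in scale:
    for rows in y:
        emit(16)
if scale > y:
    for height in y:
        count = process(34)
        scale *= height * 30
    count = scale - scale
else:
    count = 5

count = scale * 56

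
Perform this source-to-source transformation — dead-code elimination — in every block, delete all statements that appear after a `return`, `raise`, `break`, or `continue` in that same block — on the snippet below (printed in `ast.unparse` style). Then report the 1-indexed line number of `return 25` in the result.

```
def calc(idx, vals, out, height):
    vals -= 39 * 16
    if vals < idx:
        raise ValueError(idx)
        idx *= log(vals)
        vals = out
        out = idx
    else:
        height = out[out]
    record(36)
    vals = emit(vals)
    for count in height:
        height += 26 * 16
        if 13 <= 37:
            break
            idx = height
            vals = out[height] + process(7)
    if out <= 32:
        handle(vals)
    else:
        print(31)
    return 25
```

17

Transformed code:
def calc(idx, vals, out, height):
    vals -= 39 * 16
    if vals < idx:
        raise ValueError(idx)
    else:
        height = out[out]
    record(36)
    vals = emit(vals)
    for count in height:
        height += 26 * 16
        if 13 <= 37:
            break
    if out <= 32:
        handle(vals)
    else:
        print(31)
    return 25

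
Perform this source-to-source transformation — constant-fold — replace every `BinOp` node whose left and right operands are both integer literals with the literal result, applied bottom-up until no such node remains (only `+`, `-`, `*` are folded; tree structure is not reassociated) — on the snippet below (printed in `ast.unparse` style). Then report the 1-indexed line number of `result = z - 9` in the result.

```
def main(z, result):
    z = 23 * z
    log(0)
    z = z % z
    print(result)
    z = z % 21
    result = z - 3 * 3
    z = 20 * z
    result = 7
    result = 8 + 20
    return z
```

7

Transformed code:
def main(z, result):
    z = 23 * z
    log(0)
    z = z % z
    print(result)
    z = z % 21
    result = z - 9
    z = 20 * z
    result = 7
    result = 28
    return z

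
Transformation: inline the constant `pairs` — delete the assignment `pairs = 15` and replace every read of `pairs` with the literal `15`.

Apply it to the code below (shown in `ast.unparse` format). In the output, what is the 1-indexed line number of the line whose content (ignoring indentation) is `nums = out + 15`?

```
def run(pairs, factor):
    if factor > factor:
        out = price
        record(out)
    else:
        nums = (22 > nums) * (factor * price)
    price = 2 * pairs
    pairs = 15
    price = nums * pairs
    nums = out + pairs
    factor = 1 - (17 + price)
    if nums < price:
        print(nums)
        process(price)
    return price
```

9

Transformed code:
def run(pairs, factor):
    if factor > factor:
        out = price
        record(out)
    else:
        nums = (22 > nums) * (factor * price)
    price = 2 * 15
    price = nums * 15
    nums = out + 15
    factor = 1 - (17 + price)
    if nums < price:
        print(nums)
        process(price)
    return price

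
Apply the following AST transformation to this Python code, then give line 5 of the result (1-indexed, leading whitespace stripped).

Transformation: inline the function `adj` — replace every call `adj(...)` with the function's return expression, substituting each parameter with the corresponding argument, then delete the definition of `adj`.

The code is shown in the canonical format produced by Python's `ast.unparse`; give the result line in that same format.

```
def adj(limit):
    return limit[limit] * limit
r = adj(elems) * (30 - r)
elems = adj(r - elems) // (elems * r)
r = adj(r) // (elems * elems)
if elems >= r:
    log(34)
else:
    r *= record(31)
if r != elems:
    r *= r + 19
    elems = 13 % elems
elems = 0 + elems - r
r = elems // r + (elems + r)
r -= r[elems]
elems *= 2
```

log(34)

Transformed code:
r = elems[elems] * elems * (30 - r)
elems = (r - elems)[r - elems] * (r - elems) // (elems * r)
r = r[r] * r // (elems * elems)
if elems >= r:
    log(34)
else:
    r *= record(31)
if r != elems:
    r *= r + 19
    elems = 13 % elems
elems = 0 + elems - r
r = elems // r + (elems + r)
r -= r[elems]
elems *= 2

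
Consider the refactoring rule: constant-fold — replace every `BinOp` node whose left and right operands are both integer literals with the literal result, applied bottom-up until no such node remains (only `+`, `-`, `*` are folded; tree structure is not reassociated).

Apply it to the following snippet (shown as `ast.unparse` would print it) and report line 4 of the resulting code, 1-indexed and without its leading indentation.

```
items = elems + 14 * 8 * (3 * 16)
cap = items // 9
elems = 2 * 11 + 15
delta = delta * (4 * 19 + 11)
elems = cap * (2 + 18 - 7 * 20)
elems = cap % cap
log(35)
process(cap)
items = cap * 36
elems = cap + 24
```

Transformed code:
items = elems + 5376
cap = items // 9
elems = 37
delta = delta * 87
elems = cap * -120
elems = cap % cap
log(35)
process(cap)
items = cap * 36
elems = cap + 24

delta = delta * 87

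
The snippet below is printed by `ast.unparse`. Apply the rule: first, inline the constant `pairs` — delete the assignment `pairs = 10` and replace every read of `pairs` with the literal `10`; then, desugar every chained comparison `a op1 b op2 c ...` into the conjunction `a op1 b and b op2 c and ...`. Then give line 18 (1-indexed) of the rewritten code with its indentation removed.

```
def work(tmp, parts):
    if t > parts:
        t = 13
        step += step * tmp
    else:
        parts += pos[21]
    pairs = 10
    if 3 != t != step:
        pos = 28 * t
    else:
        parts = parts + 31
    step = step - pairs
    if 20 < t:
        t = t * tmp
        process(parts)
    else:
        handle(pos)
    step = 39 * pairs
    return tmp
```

Transformed code:
def work(tmp, parts):
    if t > parts:
        t = 13
        step += step * tmp
    else:
        parts += pos[21]
    if 3 != t and t != step:
        pos = 28 * t
    else:
        parts = parts + 31
    step = step - 10
    if 20 < t:
        t = t * tmp
        process(parts)
    else:
        handle(pos)
    step = 39 * 10
    return tmp

return tmp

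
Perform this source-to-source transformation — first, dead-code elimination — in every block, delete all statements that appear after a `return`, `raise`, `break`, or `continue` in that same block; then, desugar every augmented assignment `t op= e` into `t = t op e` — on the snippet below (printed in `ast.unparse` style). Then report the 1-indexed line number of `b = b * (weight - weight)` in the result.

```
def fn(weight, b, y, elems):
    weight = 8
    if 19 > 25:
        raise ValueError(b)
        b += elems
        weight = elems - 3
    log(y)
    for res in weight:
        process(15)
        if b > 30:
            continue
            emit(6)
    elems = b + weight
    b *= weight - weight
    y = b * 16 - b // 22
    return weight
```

11

Transformed code:
def fn(weight, b, y, elems):
    weight = 8
    if 19 > 25:
        raise ValueError(b)
    log(y)
    for res in weight:
        process(15)
        if b > 30:
            continue
    elems = b + weight
    b = b * (weight - weight)
    y = b * 16 - b // 22
    return weight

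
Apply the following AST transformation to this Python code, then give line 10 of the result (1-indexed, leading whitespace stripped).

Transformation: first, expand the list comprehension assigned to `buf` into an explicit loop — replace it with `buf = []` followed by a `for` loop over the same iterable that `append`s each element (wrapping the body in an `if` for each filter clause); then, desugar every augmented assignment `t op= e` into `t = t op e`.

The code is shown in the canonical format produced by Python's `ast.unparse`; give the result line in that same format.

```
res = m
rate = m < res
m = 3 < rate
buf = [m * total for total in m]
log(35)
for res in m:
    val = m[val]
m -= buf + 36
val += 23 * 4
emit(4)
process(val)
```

Transformed code:
res = m
rate = m < res
m = 3 < rate
buf = []
for total in m:
    buf.append(m * total)
log(35)
for res in m:
    val = m[val]
m = m - (buf + 36)
val = val + 23 * 4
emit(4)
process(val)

m = m - (buf + 36)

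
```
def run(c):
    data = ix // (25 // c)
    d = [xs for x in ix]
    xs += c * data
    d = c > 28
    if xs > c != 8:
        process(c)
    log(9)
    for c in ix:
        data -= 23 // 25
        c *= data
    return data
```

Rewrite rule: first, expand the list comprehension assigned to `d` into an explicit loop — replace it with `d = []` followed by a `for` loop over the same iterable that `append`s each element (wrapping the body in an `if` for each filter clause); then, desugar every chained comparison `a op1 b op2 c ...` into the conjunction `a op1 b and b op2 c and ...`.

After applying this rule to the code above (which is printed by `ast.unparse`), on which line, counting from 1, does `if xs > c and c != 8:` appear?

Transformed code:
def run(c):
    data = ix // (25 // c)
    d = []
    for x in ix:
        d.append(xs)
    xs += c * data
    d = c > 28
    if xs > c and c != 8:
        process(c)
    log(9)
    for c in ix:
        data -= 23 // 25
        c *= data
    return data

8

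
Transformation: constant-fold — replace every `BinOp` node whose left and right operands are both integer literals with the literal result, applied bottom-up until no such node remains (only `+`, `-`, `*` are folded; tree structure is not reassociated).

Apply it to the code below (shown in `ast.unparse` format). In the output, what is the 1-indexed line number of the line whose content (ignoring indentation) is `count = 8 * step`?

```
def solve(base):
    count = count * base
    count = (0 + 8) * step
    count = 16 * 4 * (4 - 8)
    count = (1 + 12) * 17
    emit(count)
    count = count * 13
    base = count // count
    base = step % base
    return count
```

3

Transformed code:
def solve(base):
    count = count * base
    count = 8 * step
    count = -256
    count = 221
    emit(count)
    count = count * 13
    base = count // count
    base = step % base
    return count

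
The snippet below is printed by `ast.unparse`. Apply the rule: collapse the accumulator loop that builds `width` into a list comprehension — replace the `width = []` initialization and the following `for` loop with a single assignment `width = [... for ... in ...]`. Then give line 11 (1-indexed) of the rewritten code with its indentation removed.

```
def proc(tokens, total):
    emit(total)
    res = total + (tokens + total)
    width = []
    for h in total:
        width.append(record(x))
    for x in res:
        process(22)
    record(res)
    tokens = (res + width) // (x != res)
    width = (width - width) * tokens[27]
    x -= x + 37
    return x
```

Transformed code:
def proc(tokens, total):
    emit(total)
    res = total + (tokens + total)
    width = [record(x) for h in total]
    for x in res:
        process(22)
    record(res)
    tokens = (res + width) // (x != res)
    width = (width - width) * tokens[27]
    x -= x + 37
    return x

return x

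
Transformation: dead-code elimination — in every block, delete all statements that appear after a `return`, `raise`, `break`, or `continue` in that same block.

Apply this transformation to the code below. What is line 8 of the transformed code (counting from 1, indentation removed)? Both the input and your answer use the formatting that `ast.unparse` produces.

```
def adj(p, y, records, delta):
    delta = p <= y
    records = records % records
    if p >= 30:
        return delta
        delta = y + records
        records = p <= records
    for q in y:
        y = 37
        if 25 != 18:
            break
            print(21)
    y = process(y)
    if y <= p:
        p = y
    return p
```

if 25 != 18:

Transformed code:
def adj(p, y, records, delta):
    delta = p <= y
    records = records % records
    if p >= 30:
        return delta
    for q in y:
        y = 37
        if 25 != 18:
            break
    y = process(y)
    if y <= p:
        p = y
    return p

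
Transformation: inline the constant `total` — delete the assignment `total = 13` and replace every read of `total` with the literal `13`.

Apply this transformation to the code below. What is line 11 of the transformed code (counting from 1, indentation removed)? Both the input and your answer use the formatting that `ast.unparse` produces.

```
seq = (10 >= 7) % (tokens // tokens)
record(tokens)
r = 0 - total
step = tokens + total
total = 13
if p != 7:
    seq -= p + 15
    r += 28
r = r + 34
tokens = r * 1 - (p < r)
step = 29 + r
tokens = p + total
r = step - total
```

Transformed code:
seq = (10 >= 7) % (tokens // tokens)
record(tokens)
r = 0 - 13
step = tokens + 13
if p != 7:
    seq -= p + 15
    r += 28
r = r + 34
tokens = r * 1 - (p < r)
step = 29 + r
tokens = p + 13
r = step - 13

tokens = p + 13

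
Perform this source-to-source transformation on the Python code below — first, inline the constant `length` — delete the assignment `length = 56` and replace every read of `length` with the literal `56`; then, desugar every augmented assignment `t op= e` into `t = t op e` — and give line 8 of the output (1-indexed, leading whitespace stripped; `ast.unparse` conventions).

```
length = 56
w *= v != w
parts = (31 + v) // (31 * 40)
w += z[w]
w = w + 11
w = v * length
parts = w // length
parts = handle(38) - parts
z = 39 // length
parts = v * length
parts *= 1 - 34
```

z = 39 // 56

Transformed code:
w = w * (v != w)
parts = (31 + v) // (31 * 40)
w = w + z[w]
w = w + 11
w = v * 56
parts = w // 56
parts = handle(38) - parts
z = 39 // 56
parts = v * 56
parts = parts * (1 - 34)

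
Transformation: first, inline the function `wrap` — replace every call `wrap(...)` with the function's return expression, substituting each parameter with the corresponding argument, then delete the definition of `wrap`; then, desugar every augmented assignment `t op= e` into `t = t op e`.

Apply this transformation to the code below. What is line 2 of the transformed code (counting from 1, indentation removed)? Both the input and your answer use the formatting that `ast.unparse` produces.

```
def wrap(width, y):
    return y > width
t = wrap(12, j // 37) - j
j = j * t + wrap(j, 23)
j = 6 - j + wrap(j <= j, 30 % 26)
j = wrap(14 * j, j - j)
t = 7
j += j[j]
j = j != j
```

j = j * t + (23 > j)

Transformed code:
t = (j // 37 > 12) - j
j = j * t + (23 > j)
j = 6 - j + (30 % 26 > (j <= j))
j = j - j > 14 * j
t = 7
j = j + j[j]
j = j != j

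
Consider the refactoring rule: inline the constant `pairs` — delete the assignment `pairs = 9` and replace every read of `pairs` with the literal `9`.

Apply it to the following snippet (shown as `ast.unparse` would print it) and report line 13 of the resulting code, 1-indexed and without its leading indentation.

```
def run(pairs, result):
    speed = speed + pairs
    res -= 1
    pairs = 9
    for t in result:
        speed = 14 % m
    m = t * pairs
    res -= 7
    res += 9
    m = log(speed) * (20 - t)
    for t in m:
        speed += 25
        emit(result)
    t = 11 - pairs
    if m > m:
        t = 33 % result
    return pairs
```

Transformed code:
def run(pairs, result):
    speed = speed + 9
    res -= 1
    for t in result:
        speed = 14 % m
    m = t * 9
    res -= 7
    res += 9
    m = log(speed) * (20 - t)
    for t in m:
        speed += 25
        emit(result)
    t = 11 - 9
    if m > m:
        t = 33 % result
    return 9

t = 11 - 9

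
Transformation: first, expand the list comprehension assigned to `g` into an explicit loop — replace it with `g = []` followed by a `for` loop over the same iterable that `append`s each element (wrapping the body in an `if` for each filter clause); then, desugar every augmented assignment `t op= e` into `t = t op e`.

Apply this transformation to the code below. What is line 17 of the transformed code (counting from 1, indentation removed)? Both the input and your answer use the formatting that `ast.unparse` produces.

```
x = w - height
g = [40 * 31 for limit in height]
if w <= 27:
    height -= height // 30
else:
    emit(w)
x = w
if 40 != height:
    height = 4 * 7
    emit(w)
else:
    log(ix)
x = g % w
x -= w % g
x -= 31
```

Transformed code:
x = w - height
g = []
for limit in height:
    g.append(40 * 31)
if w <= 27:
    height = height - height // 30
else:
    emit(w)
x = w
if 40 != height:
    height = 4 * 7
    emit(w)
else:
    log(ix)
x = g % w
x = x - w % g
x = x - 31

x = x - 31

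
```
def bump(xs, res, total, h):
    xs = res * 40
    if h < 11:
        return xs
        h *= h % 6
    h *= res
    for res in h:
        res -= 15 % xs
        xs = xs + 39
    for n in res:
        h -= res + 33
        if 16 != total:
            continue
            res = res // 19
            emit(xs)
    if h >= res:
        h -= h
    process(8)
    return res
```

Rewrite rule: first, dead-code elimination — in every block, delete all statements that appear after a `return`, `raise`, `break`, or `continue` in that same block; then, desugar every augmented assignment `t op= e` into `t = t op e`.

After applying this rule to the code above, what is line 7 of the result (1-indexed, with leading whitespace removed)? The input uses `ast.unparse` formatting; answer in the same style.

Transformed code:
def bump(xs, res, total, h):
    xs = res * 40
    if h < 11:
        return xs
    h = h * res
    for res in h:
        res = res - 15 % xs
        xs = xs + 39
    for n in res:
        h = h - (res + 33)
        if 16 != total:
            continue
    if h >= res:
        h = h - h
    process(8)
    return res

res = res - 15 % xs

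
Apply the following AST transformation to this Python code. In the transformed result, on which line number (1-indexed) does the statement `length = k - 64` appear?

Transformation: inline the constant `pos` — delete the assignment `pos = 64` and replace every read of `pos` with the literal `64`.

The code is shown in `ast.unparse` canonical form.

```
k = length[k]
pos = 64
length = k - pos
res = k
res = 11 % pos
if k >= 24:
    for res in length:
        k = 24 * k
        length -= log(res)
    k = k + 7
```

Transformed code:
k = length[k]
length = k - 64
res = k
res = 11 % 64
if k >= 24:
    for res in length:
        k = 24 * k
        length -= log(res)
    k = k + 7

2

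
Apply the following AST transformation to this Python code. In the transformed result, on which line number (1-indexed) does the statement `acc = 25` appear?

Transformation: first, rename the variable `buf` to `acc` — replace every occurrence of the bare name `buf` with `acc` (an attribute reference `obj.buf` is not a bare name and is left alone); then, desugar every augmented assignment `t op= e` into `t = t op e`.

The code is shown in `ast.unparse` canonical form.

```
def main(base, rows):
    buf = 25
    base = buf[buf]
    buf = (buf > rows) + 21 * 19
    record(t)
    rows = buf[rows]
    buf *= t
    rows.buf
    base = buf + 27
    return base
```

Transformed code:
def main(base, rows):
    acc = 25
    base = acc[acc]
    acc = (acc > rows) + 21 * 19
    record(t)
    rows = acc[rows]
    acc = acc * t
    rows.buf
    base = acc + 27
    return base

2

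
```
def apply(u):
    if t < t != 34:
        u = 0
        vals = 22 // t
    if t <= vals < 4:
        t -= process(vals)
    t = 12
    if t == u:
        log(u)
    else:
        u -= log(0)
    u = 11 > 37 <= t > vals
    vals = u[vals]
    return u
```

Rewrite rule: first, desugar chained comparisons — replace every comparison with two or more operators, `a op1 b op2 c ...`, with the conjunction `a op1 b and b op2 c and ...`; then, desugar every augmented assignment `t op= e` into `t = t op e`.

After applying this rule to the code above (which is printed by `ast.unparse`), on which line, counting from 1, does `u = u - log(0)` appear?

Transformed code:
def apply(u):
    if t < t and t != 34:
        u = 0
        vals = 22 // t
    if t <= vals and vals < 4:
        t = t - process(vals)
    t = 12
    if t == u:
        log(u)
    else:
        u = u - log(0)
    u = 11 > 37 and 37 <= t and (t > vals)
    vals = u[vals]
    return u

11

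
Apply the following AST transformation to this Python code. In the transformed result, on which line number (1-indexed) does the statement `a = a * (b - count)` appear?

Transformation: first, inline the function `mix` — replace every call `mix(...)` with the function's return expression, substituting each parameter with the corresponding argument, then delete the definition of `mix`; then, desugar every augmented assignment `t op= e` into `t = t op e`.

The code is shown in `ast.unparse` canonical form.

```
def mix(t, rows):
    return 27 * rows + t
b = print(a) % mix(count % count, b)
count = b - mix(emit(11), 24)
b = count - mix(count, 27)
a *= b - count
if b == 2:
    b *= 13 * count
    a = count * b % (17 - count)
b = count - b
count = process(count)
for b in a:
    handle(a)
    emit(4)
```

Transformed code:
b = print(a) % (27 * b + count % count)
count = b - (27 * 24 + emit(11))
b = count - (27 * 27 + count)
a = a * (b - count)
if b == 2:
    b = b * (13 * count)
    a = count * b % (17 - count)
b = count - b
count = process(count)
for b in a:
    handle(a)
    emit(4)

4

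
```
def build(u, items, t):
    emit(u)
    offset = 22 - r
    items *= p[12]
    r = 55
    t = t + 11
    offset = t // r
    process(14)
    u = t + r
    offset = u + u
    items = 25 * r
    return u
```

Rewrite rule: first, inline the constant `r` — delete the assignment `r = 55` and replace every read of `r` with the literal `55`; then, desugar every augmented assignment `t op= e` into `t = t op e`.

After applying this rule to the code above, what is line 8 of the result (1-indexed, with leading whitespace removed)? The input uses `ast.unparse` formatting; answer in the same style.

u = t + 55

Transformed code:
def build(u, items, t):
    emit(u)
    offset = 22 - 55
    items = items * p[12]
    t = t + 11
    offset = t // 55
    process(14)
    u = t + 55
    offset = u + u
    items = 25 * 55
    return u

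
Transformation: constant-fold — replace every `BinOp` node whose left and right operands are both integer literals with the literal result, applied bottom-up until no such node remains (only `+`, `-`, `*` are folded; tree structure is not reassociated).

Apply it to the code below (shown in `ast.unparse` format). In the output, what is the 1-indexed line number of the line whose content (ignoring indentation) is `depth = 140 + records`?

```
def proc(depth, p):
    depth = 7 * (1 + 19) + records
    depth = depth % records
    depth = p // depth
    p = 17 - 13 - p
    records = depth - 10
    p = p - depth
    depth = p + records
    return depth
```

2

Transformed code:
def proc(depth, p):
    depth = 140 + records
    depth = depth % records
    depth = p // depth
    p = 4 - p
    records = depth - 10
    p = p - depth
    depth = p + records
    return depth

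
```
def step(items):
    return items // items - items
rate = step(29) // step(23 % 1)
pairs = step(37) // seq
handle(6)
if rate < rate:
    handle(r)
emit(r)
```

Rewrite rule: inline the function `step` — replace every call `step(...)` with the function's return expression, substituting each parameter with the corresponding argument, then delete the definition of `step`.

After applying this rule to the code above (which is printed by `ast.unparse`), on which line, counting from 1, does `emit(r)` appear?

Transformed code:
rate = (29 // 29 - 29) // (23 % 1 // (23 % 1) - 23 % 1)
pairs = (37 // 37 - 37) // seq
handle(6)
if rate < rate:
    handle(r)
emit(r)

6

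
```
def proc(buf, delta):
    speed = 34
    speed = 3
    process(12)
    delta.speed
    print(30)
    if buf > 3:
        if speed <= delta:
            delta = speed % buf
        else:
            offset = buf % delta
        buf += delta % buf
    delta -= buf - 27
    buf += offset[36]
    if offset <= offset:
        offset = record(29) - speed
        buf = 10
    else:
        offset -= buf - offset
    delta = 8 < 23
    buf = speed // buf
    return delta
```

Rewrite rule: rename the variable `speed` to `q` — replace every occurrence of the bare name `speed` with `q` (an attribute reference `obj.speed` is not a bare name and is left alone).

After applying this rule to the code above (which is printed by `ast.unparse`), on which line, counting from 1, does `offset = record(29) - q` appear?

Transformed code:
def proc(buf, delta):
    q = 34
    q = 3
    process(12)
    delta.speed
    print(30)
    if buf > 3:
        if q <= delta:
            delta = q % buf
        else:
            offset = buf % delta
        buf += delta % buf
    delta -= buf - 27
    buf += offset[36]
    if offset <= offset:
        offset = record(29) - q
        buf = 10
    else:
        offset -= buf - offset
    delta = 8 < 23
    buf = q // buf
    return delta

16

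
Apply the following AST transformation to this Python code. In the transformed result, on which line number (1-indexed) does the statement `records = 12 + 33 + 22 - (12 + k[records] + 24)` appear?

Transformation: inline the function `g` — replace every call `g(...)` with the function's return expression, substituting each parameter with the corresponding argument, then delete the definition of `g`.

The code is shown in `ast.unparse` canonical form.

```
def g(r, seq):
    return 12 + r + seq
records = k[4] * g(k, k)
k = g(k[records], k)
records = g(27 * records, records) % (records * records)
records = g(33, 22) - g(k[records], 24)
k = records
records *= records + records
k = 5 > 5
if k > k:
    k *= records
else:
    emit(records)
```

4

Transformed code:
records = k[4] * (12 + k + k)
k = 12 + k[records] + k
records = (12 + 27 * records + records) % (records * records)
records = 12 + 33 + 22 - (12 + k[records] + 24)
k = records
records *= records + records
k = 5 > 5
if k > k:
    k *= records
else:
    emit(records)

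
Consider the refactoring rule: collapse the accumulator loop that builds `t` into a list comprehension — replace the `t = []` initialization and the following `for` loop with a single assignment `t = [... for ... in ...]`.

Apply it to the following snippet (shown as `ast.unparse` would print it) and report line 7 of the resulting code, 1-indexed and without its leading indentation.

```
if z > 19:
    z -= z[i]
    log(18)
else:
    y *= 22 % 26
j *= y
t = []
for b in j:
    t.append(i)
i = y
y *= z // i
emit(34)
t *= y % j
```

Transformed code:
if z > 19:
    z -= z[i]
    log(18)
else:
    y *= 22 % 26
j *= y
t = [i for b in j]
i = y
y *= z // i
emit(34)
t *= y % j

t = [i for b in j]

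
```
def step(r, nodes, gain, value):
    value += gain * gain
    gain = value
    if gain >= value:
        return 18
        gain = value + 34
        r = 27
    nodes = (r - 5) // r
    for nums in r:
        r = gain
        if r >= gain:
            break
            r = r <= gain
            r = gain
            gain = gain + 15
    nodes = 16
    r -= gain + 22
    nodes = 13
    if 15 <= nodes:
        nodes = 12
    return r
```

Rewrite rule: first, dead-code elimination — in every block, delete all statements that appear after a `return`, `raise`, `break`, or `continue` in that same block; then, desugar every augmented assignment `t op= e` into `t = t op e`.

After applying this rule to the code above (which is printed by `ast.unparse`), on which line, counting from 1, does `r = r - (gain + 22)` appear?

12

Transformed code:
def step(r, nodes, gain, value):
    value = value + gain * gain
    gain = value
    if gain >= value:
        return 18
    nodes = (r - 5) // r
    for nums in r:
        r = gain
        if r >= gain:
            break
    nodes = 16
    r = r - (gain + 22)
    nodes = 13
    if 15 <= nodes:
        nodes = 12
    return r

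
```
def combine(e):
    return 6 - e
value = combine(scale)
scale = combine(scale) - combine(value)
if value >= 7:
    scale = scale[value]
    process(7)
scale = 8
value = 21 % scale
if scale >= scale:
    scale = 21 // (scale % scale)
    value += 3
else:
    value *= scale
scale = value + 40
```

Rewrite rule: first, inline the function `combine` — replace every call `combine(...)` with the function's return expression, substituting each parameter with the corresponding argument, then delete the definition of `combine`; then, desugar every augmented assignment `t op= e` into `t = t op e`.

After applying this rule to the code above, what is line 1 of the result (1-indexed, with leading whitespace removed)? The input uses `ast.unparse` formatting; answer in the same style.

Transformed code:
value = 6 - scale
scale = 6 - scale - (6 - value)
if value >= 7:
    scale = scale[value]
    process(7)
scale = 8
value = 21 % scale
if scale >= scale:
    scale = 21 // (scale % scale)
    value = value + 3
else:
    value = value * scale
scale = value + 40

value = 6 - scale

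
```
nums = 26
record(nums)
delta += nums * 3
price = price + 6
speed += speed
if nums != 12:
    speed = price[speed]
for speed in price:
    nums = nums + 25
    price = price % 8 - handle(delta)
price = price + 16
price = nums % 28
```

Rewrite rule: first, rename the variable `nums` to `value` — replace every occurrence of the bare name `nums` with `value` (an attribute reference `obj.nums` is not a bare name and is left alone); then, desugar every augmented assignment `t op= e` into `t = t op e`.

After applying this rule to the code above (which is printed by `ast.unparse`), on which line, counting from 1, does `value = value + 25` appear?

Transformed code:
value = 26
record(value)
delta = delta + value * 3
price = price + 6
speed = speed + speed
if value != 12:
    speed = price[speed]
for speed in price:
    value = value + 25
    price = price % 8 - handle(delta)
price = price + 16
price = value % 28

9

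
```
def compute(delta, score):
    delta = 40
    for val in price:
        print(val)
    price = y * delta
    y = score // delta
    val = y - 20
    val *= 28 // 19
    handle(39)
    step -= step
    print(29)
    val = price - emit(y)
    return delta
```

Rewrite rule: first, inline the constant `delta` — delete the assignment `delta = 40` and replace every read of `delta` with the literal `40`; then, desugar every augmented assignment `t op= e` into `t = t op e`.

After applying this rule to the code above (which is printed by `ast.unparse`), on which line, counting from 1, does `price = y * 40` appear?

4

Transformed code:
def compute(delta, score):
    for val in price:
        print(val)
    price = y * 40
    y = score // 40
    val = y - 20
    val = val * (28 // 19)
    handle(39)
    step = step - step
    print(29)
    val = price - emit(y)
    return 40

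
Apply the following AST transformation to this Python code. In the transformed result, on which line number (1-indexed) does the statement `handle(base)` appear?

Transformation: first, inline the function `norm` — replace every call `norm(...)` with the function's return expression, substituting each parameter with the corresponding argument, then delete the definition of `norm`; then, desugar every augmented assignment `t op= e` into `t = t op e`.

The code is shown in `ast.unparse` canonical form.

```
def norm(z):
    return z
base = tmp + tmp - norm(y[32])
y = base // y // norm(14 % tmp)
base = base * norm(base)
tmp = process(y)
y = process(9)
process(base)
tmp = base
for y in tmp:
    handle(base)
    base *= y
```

Transformed code:
base = tmp + tmp - y[32]
y = base // y // (14 % tmp)
base = base * base
tmp = process(y)
y = process(9)
process(base)
tmp = base
for y in tmp:
    handle(base)
    base = base * y

9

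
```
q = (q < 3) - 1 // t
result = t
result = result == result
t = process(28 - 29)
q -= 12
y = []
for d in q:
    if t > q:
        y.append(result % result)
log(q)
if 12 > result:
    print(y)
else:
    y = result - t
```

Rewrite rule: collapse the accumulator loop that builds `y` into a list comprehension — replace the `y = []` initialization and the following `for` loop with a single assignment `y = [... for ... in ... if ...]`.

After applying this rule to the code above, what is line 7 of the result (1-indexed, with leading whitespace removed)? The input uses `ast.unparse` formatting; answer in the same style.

Transformed code:
q = (q < 3) - 1 // t
result = t
result = result == result
t = process(28 - 29)
q -= 12
y = [result % result for d in q if t > q]
log(q)
if 12 > result:
    print(y)
else:
    y = result - t

log(q)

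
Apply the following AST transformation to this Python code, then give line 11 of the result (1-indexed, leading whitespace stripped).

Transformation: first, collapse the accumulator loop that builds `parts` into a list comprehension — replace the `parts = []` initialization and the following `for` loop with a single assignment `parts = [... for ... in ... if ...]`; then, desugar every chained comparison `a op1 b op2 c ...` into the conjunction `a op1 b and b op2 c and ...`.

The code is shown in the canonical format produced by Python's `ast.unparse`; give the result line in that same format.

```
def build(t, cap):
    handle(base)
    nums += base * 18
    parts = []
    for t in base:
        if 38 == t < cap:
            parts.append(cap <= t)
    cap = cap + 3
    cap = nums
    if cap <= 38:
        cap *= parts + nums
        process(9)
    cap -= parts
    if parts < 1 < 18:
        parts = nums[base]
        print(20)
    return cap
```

if parts < 1 and 1 < 18:

Transformed code:
def build(t, cap):
    handle(base)
    nums += base * 18
    parts = [cap <= t for t in base if 38 == t and t < cap]
    cap = cap + 3
    cap = nums
    if cap <= 38:
        cap *= parts + nums
        process(9)
    cap -= parts
    if parts < 1 and 1 < 18:
        parts = nums[base]
        print(20)
    return cap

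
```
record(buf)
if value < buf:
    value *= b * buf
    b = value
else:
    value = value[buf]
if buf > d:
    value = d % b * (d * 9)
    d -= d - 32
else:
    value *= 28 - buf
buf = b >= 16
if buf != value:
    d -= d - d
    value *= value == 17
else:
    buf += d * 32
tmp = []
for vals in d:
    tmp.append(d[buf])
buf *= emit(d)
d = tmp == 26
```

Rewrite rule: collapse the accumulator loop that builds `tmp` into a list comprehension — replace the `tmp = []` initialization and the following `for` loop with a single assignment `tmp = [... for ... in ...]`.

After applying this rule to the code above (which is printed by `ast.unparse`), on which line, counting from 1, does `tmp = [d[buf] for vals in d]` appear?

Transformed code:
record(buf)
if value < buf:
    value *= b * buf
    b = value
else:
    value = value[buf]
if buf > d:
    value = d % b * (d * 9)
    d -= d - 32
else:
    value *= 28 - buf
buf = b >= 16
if buf != value:
    d -= d - d
    value *= value == 17
else:
    buf += d * 32
tmp = [d[buf] for vals in d]
buf *= emit(d)
d = tmp == 26

18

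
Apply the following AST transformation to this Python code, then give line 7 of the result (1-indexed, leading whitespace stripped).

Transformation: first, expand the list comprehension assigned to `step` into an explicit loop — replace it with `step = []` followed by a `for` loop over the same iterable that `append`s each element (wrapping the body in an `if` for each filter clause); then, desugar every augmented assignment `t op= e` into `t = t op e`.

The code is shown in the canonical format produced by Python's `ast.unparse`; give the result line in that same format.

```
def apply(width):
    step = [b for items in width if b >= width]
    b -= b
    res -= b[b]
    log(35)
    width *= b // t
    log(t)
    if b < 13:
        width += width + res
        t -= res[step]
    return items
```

res = res - b[b]

Transformed code:
def apply(width):
    step = []
    for items in width:
        if b >= width:
            step.append(b)
    b = b - b
    res = res - b[b]
    log(35)
    width = width * (b // t)
    log(t)
    if b < 13:
        width = width + (width + res)
        t = t - res[step]
    return items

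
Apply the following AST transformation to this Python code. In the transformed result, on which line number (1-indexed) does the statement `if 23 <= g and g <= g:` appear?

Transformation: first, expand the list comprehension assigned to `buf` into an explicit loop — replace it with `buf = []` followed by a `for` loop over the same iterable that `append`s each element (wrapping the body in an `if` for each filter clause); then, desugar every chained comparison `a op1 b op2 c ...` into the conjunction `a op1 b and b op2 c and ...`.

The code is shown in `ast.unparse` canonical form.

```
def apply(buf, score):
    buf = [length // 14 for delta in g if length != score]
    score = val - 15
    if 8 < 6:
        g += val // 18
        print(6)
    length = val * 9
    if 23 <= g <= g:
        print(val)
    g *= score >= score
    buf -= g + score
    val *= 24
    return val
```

Transformed code:
def apply(buf, score):
    buf = []
    for delta in g:
        if length != score:
            buf.append(length // 14)
    score = val - 15
    if 8 < 6:
        g += val // 18
        print(6)
    length = val * 9
    if 23 <= g and g <= g:
        print(val)
    g *= score >= score
    buf -= g + score
    val *= 24
    return val

11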